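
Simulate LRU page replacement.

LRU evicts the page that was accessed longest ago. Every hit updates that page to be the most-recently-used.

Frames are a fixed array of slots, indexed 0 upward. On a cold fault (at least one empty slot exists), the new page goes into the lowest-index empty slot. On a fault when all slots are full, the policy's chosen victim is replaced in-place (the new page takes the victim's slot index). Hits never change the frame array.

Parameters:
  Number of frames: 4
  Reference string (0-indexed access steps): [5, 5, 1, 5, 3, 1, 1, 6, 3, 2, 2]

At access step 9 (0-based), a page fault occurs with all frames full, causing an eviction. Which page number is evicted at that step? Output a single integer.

Step 0: ref 5 -> FAULT, frames=[5,-,-,-]
Step 1: ref 5 -> HIT, frames=[5,-,-,-]
Step 2: ref 1 -> FAULT, frames=[5,1,-,-]
Step 3: ref 5 -> HIT, frames=[5,1,-,-]
Step 4: ref 3 -> FAULT, frames=[5,1,3,-]
Step 5: ref 1 -> HIT, frames=[5,1,3,-]
Step 6: ref 1 -> HIT, frames=[5,1,3,-]
Step 7: ref 6 -> FAULT, frames=[5,1,3,6]
Step 8: ref 3 -> HIT, frames=[5,1,3,6]
Step 9: ref 2 -> FAULT, evict 5, frames=[2,1,3,6]
At step 9: evicted page 5

Answer: 5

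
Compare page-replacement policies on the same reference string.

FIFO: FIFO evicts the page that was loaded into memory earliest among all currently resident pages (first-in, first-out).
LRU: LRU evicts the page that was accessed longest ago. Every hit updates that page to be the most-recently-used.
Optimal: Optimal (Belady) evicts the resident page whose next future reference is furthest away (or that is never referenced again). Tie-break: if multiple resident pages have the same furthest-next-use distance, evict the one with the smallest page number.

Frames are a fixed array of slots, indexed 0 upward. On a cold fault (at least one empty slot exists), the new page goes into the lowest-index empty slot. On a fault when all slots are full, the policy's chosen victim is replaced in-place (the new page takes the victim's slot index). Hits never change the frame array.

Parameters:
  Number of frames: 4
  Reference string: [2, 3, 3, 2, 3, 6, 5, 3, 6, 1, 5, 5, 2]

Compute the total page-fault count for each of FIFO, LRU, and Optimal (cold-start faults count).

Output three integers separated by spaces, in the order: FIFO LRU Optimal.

Answer: 6 6 5

Derivation:
--- FIFO ---
  step 0: ref 2 -> FAULT, frames=[2,-,-,-] (faults so far: 1)
  step 1: ref 3 -> FAULT, frames=[2,3,-,-] (faults so far: 2)
  step 2: ref 3 -> HIT, frames=[2,3,-,-] (faults so far: 2)
  step 3: ref 2 -> HIT, frames=[2,3,-,-] (faults so far: 2)
  step 4: ref 3 -> HIT, frames=[2,3,-,-] (faults so far: 2)
  step 5: ref 6 -> FAULT, frames=[2,3,6,-] (faults so far: 3)
  step 6: ref 5 -> FAULT, frames=[2,3,6,5] (faults so far: 4)
  step 7: ref 3 -> HIT, frames=[2,3,6,5] (faults so far: 4)
  step 8: ref 6 -> HIT, frames=[2,3,6,5] (faults so far: 4)
  step 9: ref 1 -> FAULT, evict 2, frames=[1,3,6,5] (faults so far: 5)
  step 10: ref 5 -> HIT, frames=[1,3,6,5] (faults so far: 5)
  step 11: ref 5 -> HIT, frames=[1,3,6,5] (faults so far: 5)
  step 12: ref 2 -> FAULT, evict 3, frames=[1,2,6,5] (faults so far: 6)
  FIFO total faults: 6
--- LRU ---
  step 0: ref 2 -> FAULT, frames=[2,-,-,-] (faults so far: 1)
  step 1: ref 3 -> FAULT, frames=[2,3,-,-] (faults so far: 2)
  step 2: ref 3 -> HIT, frames=[2,3,-,-] (faults so far: 2)
  step 3: ref 2 -> HIT, frames=[2,3,-,-] (faults so far: 2)
  step 4: ref 3 -> HIT, frames=[2,3,-,-] (faults so far: 2)
  step 5: ref 6 -> FAULT, frames=[2,3,6,-] (faults so far: 3)
  step 6: ref 5 -> FAULT, frames=[2,3,6,5] (faults so far: 4)
  step 7: ref 3 -> HIT, frames=[2,3,6,5] (faults so far: 4)
  step 8: ref 6 -> HIT, frames=[2,3,6,5] (faults so far: 4)
  step 9: ref 1 -> FAULT, evict 2, frames=[1,3,6,5] (faults so far: 5)
  step 10: ref 5 -> HIT, frames=[1,3,6,5] (faults so far: 5)
  step 11: ref 5 -> HIT, frames=[1,3,6,5] (faults so far: 5)
  step 12: ref 2 -> FAULT, evict 3, frames=[1,2,6,5] (faults so far: 6)
  LRU total faults: 6
--- Optimal ---
  step 0: ref 2 -> FAULT, frames=[2,-,-,-] (faults so far: 1)
  step 1: ref 3 -> FAULT, frames=[2,3,-,-] (faults so far: 2)
  step 2: ref 3 -> HIT, frames=[2,3,-,-] (faults so far: 2)
  step 3: ref 2 -> HIT, frames=[2,3,-,-] (faults so far: 2)
  step 4: ref 3 -> HIT, frames=[2,3,-,-] (faults so far: 2)
  step 5: ref 6 -> FAULT, frames=[2,3,6,-] (faults so far: 3)
  step 6: ref 5 -> FAULT, frames=[2,3,6,5] (faults so far: 4)
  step 7: ref 3 -> HIT, frames=[2,3,6,5] (faults so far: 4)
  step 8: ref 6 -> HIT, frames=[2,3,6,5] (faults so far: 4)
  step 9: ref 1 -> FAULT, evict 3, frames=[2,1,6,5] (faults so far: 5)
  step 10: ref 5 -> HIT, frames=[2,1,6,5] (faults so far: 5)
  step 11: ref 5 -> HIT, frames=[2,1,6,5] (faults so far: 5)
  step 12: ref 2 -> HIT, frames=[2,1,6,5] (faults so far: 5)
  Optimal total faults: 5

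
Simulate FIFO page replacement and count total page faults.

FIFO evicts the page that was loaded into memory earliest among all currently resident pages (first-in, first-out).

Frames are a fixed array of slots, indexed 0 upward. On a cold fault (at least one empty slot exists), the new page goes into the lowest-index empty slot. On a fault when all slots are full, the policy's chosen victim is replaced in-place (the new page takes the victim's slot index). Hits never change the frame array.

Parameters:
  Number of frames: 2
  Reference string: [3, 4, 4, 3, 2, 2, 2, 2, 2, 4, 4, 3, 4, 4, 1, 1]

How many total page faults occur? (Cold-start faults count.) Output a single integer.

Step 0: ref 3 → FAULT, frames=[3,-]
Step 1: ref 4 → FAULT, frames=[3,4]
Step 2: ref 4 → HIT, frames=[3,4]
Step 3: ref 3 → HIT, frames=[3,4]
Step 4: ref 2 → FAULT (evict 3), frames=[2,4]
Step 5: ref 2 → HIT, frames=[2,4]
Step 6: ref 2 → HIT, frames=[2,4]
Step 7: ref 2 → HIT, frames=[2,4]
Step 8: ref 2 → HIT, frames=[2,4]
Step 9: ref 4 → HIT, frames=[2,4]
Step 10: ref 4 → HIT, frames=[2,4]
Step 11: ref 3 → FAULT (evict 4), frames=[2,3]
Step 12: ref 4 → FAULT (evict 2), frames=[4,3]
Step 13: ref 4 → HIT, frames=[4,3]
Step 14: ref 1 → FAULT (evict 3), frames=[4,1]
Step 15: ref 1 → HIT, frames=[4,1]
Total faults: 6

Answer: 6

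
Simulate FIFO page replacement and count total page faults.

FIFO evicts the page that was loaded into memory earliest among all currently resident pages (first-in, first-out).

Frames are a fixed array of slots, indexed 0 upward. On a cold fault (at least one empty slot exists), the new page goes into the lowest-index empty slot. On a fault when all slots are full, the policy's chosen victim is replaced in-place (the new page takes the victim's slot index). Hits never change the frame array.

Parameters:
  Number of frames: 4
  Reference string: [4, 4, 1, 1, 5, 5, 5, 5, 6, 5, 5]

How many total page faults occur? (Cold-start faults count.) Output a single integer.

Answer: 4

Derivation:
Step 0: ref 4 → FAULT, frames=[4,-,-,-]
Step 1: ref 4 → HIT, frames=[4,-,-,-]
Step 2: ref 1 → FAULT, frames=[4,1,-,-]
Step 3: ref 1 → HIT, frames=[4,1,-,-]
Step 4: ref 5 → FAULT, frames=[4,1,5,-]
Step 5: ref 5 → HIT, frames=[4,1,5,-]
Step 6: ref 5 → HIT, frames=[4,1,5,-]
Step 7: ref 5 → HIT, frames=[4,1,5,-]
Step 8: ref 6 → FAULT, frames=[4,1,5,6]
Step 9: ref 5 → HIT, frames=[4,1,5,6]
Step 10: ref 5 → HIT, frames=[4,1,5,6]
Total faults: 4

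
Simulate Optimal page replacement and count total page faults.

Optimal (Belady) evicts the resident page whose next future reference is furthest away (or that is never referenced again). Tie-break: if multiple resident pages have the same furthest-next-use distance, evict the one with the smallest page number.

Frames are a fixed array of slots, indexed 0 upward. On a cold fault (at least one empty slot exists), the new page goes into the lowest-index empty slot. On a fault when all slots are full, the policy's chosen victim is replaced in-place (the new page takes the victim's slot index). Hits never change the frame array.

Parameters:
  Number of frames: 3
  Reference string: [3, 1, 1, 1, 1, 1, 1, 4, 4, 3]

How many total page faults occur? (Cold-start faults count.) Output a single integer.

Answer: 3

Derivation:
Step 0: ref 3 → FAULT, frames=[3,-,-]
Step 1: ref 1 → FAULT, frames=[3,1,-]
Step 2: ref 1 → HIT, frames=[3,1,-]
Step 3: ref 1 → HIT, frames=[3,1,-]
Step 4: ref 1 → HIT, frames=[3,1,-]
Step 5: ref 1 → HIT, frames=[3,1,-]
Step 6: ref 1 → HIT, frames=[3,1,-]
Step 7: ref 4 → FAULT, frames=[3,1,4]
Step 8: ref 4 → HIT, frames=[3,1,4]
Step 9: ref 3 → HIT, frames=[3,1,4]
Total faults: 3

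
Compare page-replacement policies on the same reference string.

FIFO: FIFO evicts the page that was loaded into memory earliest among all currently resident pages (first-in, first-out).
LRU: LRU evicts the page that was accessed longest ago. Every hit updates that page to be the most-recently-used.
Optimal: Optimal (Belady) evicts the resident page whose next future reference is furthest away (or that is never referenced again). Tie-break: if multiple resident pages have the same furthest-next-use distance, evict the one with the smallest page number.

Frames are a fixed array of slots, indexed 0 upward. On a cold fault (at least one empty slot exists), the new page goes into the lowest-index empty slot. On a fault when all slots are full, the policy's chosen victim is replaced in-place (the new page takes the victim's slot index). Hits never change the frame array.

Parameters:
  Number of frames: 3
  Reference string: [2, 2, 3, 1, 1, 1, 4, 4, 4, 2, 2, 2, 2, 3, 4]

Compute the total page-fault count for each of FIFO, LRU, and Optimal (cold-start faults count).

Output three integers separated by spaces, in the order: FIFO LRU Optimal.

Answer: 6 6 4

Derivation:
--- FIFO ---
  step 0: ref 2 -> FAULT, frames=[2,-,-] (faults so far: 1)
  step 1: ref 2 -> HIT, frames=[2,-,-] (faults so far: 1)
  step 2: ref 3 -> FAULT, frames=[2,3,-] (faults so far: 2)
  step 3: ref 1 -> FAULT, frames=[2,3,1] (faults so far: 3)
  step 4: ref 1 -> HIT, frames=[2,3,1] (faults so far: 3)
  step 5: ref 1 -> HIT, frames=[2,3,1] (faults so far: 3)
  step 6: ref 4 -> FAULT, evict 2, frames=[4,3,1] (faults so far: 4)
  step 7: ref 4 -> HIT, frames=[4,3,1] (faults so far: 4)
  step 8: ref 4 -> HIT, frames=[4,3,1] (faults so far: 4)
  step 9: ref 2 -> FAULT, evict 3, frames=[4,2,1] (faults so far: 5)
  step 10: ref 2 -> HIT, frames=[4,2,1] (faults so far: 5)
  step 11: ref 2 -> HIT, frames=[4,2,1] (faults so far: 5)
  step 12: ref 2 -> HIT, frames=[4,2,1] (faults so far: 5)
  step 13: ref 3 -> FAULT, evict 1, frames=[4,2,3] (faults so far: 6)
  step 14: ref 4 -> HIT, frames=[4,2,3] (faults so far: 6)
  FIFO total faults: 6
--- LRU ---
  step 0: ref 2 -> FAULT, frames=[2,-,-] (faults so far: 1)
  step 1: ref 2 -> HIT, frames=[2,-,-] (faults so far: 1)
  step 2: ref 3 -> FAULT, frames=[2,3,-] (faults so far: 2)
  step 3: ref 1 -> FAULT, frames=[2,3,1] (faults so far: 3)
  step 4: ref 1 -> HIT, frames=[2,3,1] (faults so far: 3)
  step 5: ref 1 -> HIT, frames=[2,3,1] (faults so far: 3)
  step 6: ref 4 -> FAULT, evict 2, frames=[4,3,1] (faults so far: 4)
  step 7: ref 4 -> HIT, frames=[4,3,1] (faults so far: 4)
  step 8: ref 4 -> HIT, frames=[4,3,1] (faults so far: 4)
  step 9: ref 2 -> FAULT, evict 3, frames=[4,2,1] (faults so far: 5)
  step 10: ref 2 -> HIT, frames=[4,2,1] (faults so far: 5)
  step 11: ref 2 -> HIT, frames=[4,2,1] (faults so far: 5)
  step 12: ref 2 -> HIT, frames=[4,2,1] (faults so far: 5)
  step 13: ref 3 -> FAULT, evict 1, frames=[4,2,3] (faults so far: 6)
  step 14: ref 4 -> HIT, frames=[4,2,3] (faults so far: 6)
  LRU total faults: 6
--- Optimal ---
  step 0: ref 2 -> FAULT, frames=[2,-,-] (faults so far: 1)
  step 1: ref 2 -> HIT, frames=[2,-,-] (faults so far: 1)
  step 2: ref 3 -> FAULT, frames=[2,3,-] (faults so far: 2)
  step 3: ref 1 -> FAULT, frames=[2,3,1] (faults so far: 3)
  step 4: ref 1 -> HIT, frames=[2,3,1] (faults so far: 3)
  step 5: ref 1 -> HIT, frames=[2,3,1] (faults so far: 3)
  step 6: ref 4 -> FAULT, evict 1, frames=[2,3,4] (faults so far: 4)
  step 7: ref 4 -> HIT, frames=[2,3,4] (faults so far: 4)
  step 8: ref 4 -> HIT, frames=[2,3,4] (faults so far: 4)
  step 9: ref 2 -> HIT, frames=[2,3,4] (faults so far: 4)
  step 10: ref 2 -> HIT, frames=[2,3,4] (faults so far: 4)
  step 11: ref 2 -> HIT, frames=[2,3,4] (faults so far: 4)
  step 12: ref 2 -> HIT, frames=[2,3,4] (faults so far: 4)
  step 13: ref 3 -> HIT, frames=[2,3,4] (faults so far: 4)
  step 14: ref 4 -> HIT, frames=[2,3,4] (faults so far: 4)
  Optimal total faults: 4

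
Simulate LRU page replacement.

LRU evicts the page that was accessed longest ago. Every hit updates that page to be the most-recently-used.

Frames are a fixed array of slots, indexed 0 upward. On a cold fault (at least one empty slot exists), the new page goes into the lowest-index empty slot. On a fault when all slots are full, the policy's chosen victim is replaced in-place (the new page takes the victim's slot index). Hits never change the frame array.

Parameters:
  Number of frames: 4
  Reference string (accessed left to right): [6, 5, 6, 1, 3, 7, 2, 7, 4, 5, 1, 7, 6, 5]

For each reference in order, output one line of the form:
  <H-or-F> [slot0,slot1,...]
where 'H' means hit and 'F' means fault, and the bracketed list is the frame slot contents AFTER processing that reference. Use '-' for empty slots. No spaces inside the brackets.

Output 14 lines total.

F [6,-,-,-]
F [6,5,-,-]
H [6,5,-,-]
F [6,5,1,-]
F [6,5,1,3]
F [6,7,1,3]
F [2,7,1,3]
H [2,7,1,3]
F [2,7,4,3]
F [2,7,4,5]
F [1,7,4,5]
H [1,7,4,5]
F [1,7,6,5]
H [1,7,6,5]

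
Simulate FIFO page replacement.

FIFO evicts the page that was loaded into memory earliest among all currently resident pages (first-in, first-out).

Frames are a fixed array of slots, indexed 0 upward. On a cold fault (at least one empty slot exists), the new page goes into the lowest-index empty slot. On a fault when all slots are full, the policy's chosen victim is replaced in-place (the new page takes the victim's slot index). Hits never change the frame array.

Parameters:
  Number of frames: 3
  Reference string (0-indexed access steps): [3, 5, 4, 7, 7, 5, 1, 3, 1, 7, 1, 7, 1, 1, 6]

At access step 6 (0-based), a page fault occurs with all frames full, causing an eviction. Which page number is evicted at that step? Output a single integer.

Step 0: ref 3 -> FAULT, frames=[3,-,-]
Step 1: ref 5 -> FAULT, frames=[3,5,-]
Step 2: ref 4 -> FAULT, frames=[3,5,4]
Step 3: ref 7 -> FAULT, evict 3, frames=[7,5,4]
Step 4: ref 7 -> HIT, frames=[7,5,4]
Step 5: ref 5 -> HIT, frames=[7,5,4]
Step 6: ref 1 -> FAULT, evict 5, frames=[7,1,4]
At step 6: evicted page 5

Answer: 5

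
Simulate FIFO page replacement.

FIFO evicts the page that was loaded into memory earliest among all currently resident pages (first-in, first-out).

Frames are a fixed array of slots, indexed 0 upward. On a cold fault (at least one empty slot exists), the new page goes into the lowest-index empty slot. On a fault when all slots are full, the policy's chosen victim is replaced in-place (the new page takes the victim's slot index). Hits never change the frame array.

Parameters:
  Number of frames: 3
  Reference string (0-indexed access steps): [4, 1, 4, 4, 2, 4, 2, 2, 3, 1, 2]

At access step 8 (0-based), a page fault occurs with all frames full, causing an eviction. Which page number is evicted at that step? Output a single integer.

Step 0: ref 4 -> FAULT, frames=[4,-,-]
Step 1: ref 1 -> FAULT, frames=[4,1,-]
Step 2: ref 4 -> HIT, frames=[4,1,-]
Step 3: ref 4 -> HIT, frames=[4,1,-]
Step 4: ref 2 -> FAULT, frames=[4,1,2]
Step 5: ref 4 -> HIT, frames=[4,1,2]
Step 6: ref 2 -> HIT, frames=[4,1,2]
Step 7: ref 2 -> HIT, frames=[4,1,2]
Step 8: ref 3 -> FAULT, evict 4, frames=[3,1,2]
At step 8: evicted page 4

Answer: 4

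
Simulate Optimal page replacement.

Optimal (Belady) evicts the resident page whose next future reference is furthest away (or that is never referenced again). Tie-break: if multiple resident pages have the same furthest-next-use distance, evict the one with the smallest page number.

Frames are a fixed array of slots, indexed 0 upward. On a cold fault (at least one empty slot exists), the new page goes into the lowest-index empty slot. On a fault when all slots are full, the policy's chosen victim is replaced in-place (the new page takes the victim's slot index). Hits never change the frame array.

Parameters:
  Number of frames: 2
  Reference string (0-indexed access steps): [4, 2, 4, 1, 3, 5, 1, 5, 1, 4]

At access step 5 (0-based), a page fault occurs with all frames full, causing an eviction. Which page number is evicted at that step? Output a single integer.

Step 0: ref 4 -> FAULT, frames=[4,-]
Step 1: ref 2 -> FAULT, frames=[4,2]
Step 2: ref 4 -> HIT, frames=[4,2]
Step 3: ref 1 -> FAULT, evict 2, frames=[4,1]
Step 4: ref 3 -> FAULT, evict 4, frames=[3,1]
Step 5: ref 5 -> FAULT, evict 3, frames=[5,1]
At step 5: evicted page 3

Answer: 3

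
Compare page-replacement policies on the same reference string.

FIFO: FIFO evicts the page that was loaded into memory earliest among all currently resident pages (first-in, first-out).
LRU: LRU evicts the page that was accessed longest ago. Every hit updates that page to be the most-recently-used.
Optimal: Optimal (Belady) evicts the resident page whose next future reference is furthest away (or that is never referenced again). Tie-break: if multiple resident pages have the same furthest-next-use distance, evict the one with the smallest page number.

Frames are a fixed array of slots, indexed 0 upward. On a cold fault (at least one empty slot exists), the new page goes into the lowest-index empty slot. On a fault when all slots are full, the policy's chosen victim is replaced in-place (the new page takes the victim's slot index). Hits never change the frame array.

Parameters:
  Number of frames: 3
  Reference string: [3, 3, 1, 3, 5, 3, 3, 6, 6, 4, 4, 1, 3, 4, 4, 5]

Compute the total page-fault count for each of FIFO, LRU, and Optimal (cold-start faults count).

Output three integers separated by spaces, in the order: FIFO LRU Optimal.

--- FIFO ---
  step 0: ref 3 -> FAULT, frames=[3,-,-] (faults so far: 1)
  step 1: ref 3 -> HIT, frames=[3,-,-] (faults so far: 1)
  step 2: ref 1 -> FAULT, frames=[3,1,-] (faults so far: 2)
  step 3: ref 3 -> HIT, frames=[3,1,-] (faults so far: 2)
  step 4: ref 5 -> FAULT, frames=[3,1,5] (faults so far: 3)
  step 5: ref 3 -> HIT, frames=[3,1,5] (faults so far: 3)
  step 6: ref 3 -> HIT, frames=[3,1,5] (faults so far: 3)
  step 7: ref 6 -> FAULT, evict 3, frames=[6,1,5] (faults so far: 4)
  step 8: ref 6 -> HIT, frames=[6,1,5] (faults so far: 4)
  step 9: ref 4 -> FAULT, evict 1, frames=[6,4,5] (faults so far: 5)
  step 10: ref 4 -> HIT, frames=[6,4,5] (faults so far: 5)
  step 11: ref 1 -> FAULT, evict 5, frames=[6,4,1] (faults so far: 6)
  step 12: ref 3 -> FAULT, evict 6, frames=[3,4,1] (faults so far: 7)
  step 13: ref 4 -> HIT, frames=[3,4,1] (faults so far: 7)
  step 14: ref 4 -> HIT, frames=[3,4,1] (faults so far: 7)
  step 15: ref 5 -> FAULT, evict 4, frames=[3,5,1] (faults so far: 8)
  FIFO total faults: 8
--- LRU ---
  step 0: ref 3 -> FAULT, frames=[3,-,-] (faults so far: 1)
  step 1: ref 3 -> HIT, frames=[3,-,-] (faults so far: 1)
  step 2: ref 1 -> FAULT, frames=[3,1,-] (faults so far: 2)
  step 3: ref 3 -> HIT, frames=[3,1,-] (faults so far: 2)
  step 4: ref 5 -> FAULT, frames=[3,1,5] (faults so far: 3)
  step 5: ref 3 -> HIT, frames=[3,1,5] (faults so far: 3)
  step 6: ref 3 -> HIT, frames=[3,1,5] (faults so far: 3)
  step 7: ref 6 -> FAULT, evict 1, frames=[3,6,5] (faults so far: 4)
  step 8: ref 6 -> HIT, frames=[3,6,5] (faults so far: 4)
  step 9: ref 4 -> FAULT, evict 5, frames=[3,6,4] (faults so far: 5)
  step 10: ref 4 -> HIT, frames=[3,6,4] (faults so far: 5)
  step 11: ref 1 -> FAULT, evict 3, frames=[1,6,4] (faults so far: 6)
  step 12: ref 3 -> FAULT, evict 6, frames=[1,3,4] (faults so far: 7)
  step 13: ref 4 -> HIT, frames=[1,3,4] (faults so far: 7)
  step 14: ref 4 -> HIT, frames=[1,3,4] (faults so far: 7)
  step 15: ref 5 -> FAULT, evict 1, frames=[5,3,4] (faults so far: 8)
  LRU total faults: 8
--- Optimal ---
  step 0: ref 3 -> FAULT, frames=[3,-,-] (faults so far: 1)
  step 1: ref 3 -> HIT, frames=[3,-,-] (faults so far: 1)
  step 2: ref 1 -> FAULT, frames=[3,1,-] (faults so far: 2)
  step 3: ref 3 -> HIT, frames=[3,1,-] (faults so far: 2)
  step 4: ref 5 -> FAULT, frames=[3,1,5] (faults so far: 3)
  step 5: ref 3 -> HIT, frames=[3,1,5] (faults so far: 3)
  step 6: ref 3 -> HIT, frames=[3,1,5] (faults so far: 3)
  step 7: ref 6 -> FAULT, evict 5, frames=[3,1,6] (faults so far: 4)
  step 8: ref 6 -> HIT, frames=[3,1,6] (faults so far: 4)
  step 9: ref 4 -> FAULT, evict 6, frames=[3,1,4] (faults so far: 5)
  step 10: ref 4 -> HIT, frames=[3,1,4] (faults so far: 5)
  step 11: ref 1 -> HIT, frames=[3,1,4] (faults so far: 5)
  step 12: ref 3 -> HIT, frames=[3,1,4] (faults so far: 5)
  step 13: ref 4 -> HIT, frames=[3,1,4] (faults so far: 5)
  step 14: ref 4 -> HIT, frames=[3,1,4] (faults so far: 5)
  step 15: ref 5 -> FAULT, evict 1, frames=[3,5,4] (faults so far: 6)
  Optimal total faults: 6

Answer: 8 8 6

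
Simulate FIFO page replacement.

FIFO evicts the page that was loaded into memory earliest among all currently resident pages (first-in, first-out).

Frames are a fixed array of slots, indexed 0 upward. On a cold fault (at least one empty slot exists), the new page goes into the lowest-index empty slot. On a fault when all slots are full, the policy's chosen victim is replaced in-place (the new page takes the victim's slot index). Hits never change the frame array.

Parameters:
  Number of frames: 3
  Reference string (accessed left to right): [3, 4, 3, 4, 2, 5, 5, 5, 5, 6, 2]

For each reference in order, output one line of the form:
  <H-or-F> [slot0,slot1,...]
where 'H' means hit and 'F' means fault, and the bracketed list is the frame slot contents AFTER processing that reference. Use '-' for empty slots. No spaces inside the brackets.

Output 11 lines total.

F [3,-,-]
F [3,4,-]
H [3,4,-]
H [3,4,-]
F [3,4,2]
F [5,4,2]
H [5,4,2]
H [5,4,2]
H [5,4,2]
F [5,6,2]
H [5,6,2]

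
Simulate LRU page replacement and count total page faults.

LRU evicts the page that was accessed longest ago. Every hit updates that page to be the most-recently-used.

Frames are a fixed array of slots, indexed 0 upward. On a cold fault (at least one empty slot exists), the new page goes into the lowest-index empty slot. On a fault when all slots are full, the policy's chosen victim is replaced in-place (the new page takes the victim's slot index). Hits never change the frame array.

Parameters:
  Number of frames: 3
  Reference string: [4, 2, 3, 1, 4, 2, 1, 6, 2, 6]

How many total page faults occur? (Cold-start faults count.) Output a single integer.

Answer: 7

Derivation:
Step 0: ref 4 → FAULT, frames=[4,-,-]
Step 1: ref 2 → FAULT, frames=[4,2,-]
Step 2: ref 3 → FAULT, frames=[4,2,3]
Step 3: ref 1 → FAULT (evict 4), frames=[1,2,3]
Step 4: ref 4 → FAULT (evict 2), frames=[1,4,3]
Step 5: ref 2 → FAULT (evict 3), frames=[1,4,2]
Step 6: ref 1 → HIT, frames=[1,4,2]
Step 7: ref 6 → FAULT (evict 4), frames=[1,6,2]
Step 8: ref 2 → HIT, frames=[1,6,2]
Step 9: ref 6 → HIT, frames=[1,6,2]
Total faults: 7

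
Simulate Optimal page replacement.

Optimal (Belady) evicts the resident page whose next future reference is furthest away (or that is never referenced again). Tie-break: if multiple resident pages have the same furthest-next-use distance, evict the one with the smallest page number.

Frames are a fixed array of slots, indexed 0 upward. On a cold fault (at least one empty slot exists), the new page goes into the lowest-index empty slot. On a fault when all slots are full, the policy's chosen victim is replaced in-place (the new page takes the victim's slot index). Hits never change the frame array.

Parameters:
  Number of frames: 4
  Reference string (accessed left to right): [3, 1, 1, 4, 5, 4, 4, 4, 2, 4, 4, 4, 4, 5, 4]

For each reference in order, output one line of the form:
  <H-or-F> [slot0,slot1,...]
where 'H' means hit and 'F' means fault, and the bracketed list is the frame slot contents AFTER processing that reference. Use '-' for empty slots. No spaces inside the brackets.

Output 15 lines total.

F [3,-,-,-]
F [3,1,-,-]
H [3,1,-,-]
F [3,1,4,-]
F [3,1,4,5]
H [3,1,4,5]
H [3,1,4,5]
H [3,1,4,5]
F [3,2,4,5]
H [3,2,4,5]
H [3,2,4,5]
H [3,2,4,5]
H [3,2,4,5]
H [3,2,4,5]
H [3,2,4,5]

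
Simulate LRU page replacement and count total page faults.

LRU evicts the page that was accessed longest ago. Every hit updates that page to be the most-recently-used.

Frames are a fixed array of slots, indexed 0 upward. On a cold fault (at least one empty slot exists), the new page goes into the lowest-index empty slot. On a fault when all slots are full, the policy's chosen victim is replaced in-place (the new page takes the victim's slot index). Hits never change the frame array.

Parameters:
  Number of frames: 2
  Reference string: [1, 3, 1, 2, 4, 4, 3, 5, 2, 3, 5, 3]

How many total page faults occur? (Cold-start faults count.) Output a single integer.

Step 0: ref 1 → FAULT, frames=[1,-]
Step 1: ref 3 → FAULT, frames=[1,3]
Step 2: ref 1 → HIT, frames=[1,3]
Step 3: ref 2 → FAULT (evict 3), frames=[1,2]
Step 4: ref 4 → FAULT (evict 1), frames=[4,2]
Step 5: ref 4 → HIT, frames=[4,2]
Step 6: ref 3 → FAULT (evict 2), frames=[4,3]
Step 7: ref 5 → FAULT (evict 4), frames=[5,3]
Step 8: ref 2 → FAULT (evict 3), frames=[5,2]
Step 9: ref 3 → FAULT (evict 5), frames=[3,2]
Step 10: ref 5 → FAULT (evict 2), frames=[3,5]
Step 11: ref 3 → HIT, frames=[3,5]
Total faults: 9

Answer: 9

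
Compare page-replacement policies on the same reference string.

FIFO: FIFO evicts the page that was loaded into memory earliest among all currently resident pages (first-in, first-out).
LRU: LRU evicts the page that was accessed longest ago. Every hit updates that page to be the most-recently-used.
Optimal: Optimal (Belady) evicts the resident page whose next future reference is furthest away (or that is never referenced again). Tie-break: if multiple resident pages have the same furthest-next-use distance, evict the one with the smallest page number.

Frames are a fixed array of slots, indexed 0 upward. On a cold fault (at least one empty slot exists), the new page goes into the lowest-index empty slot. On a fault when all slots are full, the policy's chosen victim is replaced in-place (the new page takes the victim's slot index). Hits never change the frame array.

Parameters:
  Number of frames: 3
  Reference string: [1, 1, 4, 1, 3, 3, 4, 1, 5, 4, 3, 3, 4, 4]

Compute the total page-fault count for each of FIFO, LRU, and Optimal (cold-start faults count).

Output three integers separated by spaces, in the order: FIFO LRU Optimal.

--- FIFO ---
  step 0: ref 1 -> FAULT, frames=[1,-,-] (faults so far: 1)
  step 1: ref 1 -> HIT, frames=[1,-,-] (faults so far: 1)
  step 2: ref 4 -> FAULT, frames=[1,4,-] (faults so far: 2)
  step 3: ref 1 -> HIT, frames=[1,4,-] (faults so far: 2)
  step 4: ref 3 -> FAULT, frames=[1,4,3] (faults so far: 3)
  step 5: ref 3 -> HIT, frames=[1,4,3] (faults so far: 3)
  step 6: ref 4 -> HIT, frames=[1,4,3] (faults so far: 3)
  step 7: ref 1 -> HIT, frames=[1,4,3] (faults so far: 3)
  step 8: ref 5 -> FAULT, evict 1, frames=[5,4,3] (faults so far: 4)
  step 9: ref 4 -> HIT, frames=[5,4,3] (faults so far: 4)
  step 10: ref 3 -> HIT, frames=[5,4,3] (faults so far: 4)
  step 11: ref 3 -> HIT, frames=[5,4,3] (faults so far: 4)
  step 12: ref 4 -> HIT, frames=[5,4,3] (faults so far: 4)
  step 13: ref 4 -> HIT, frames=[5,4,3] (faults so far: 4)
  FIFO total faults: 4
--- LRU ---
  step 0: ref 1 -> FAULT, frames=[1,-,-] (faults so far: 1)
  step 1: ref 1 -> HIT, frames=[1,-,-] (faults so far: 1)
  step 2: ref 4 -> FAULT, frames=[1,4,-] (faults so far: 2)
  step 3: ref 1 -> HIT, frames=[1,4,-] (faults so far: 2)
  step 4: ref 3 -> FAULT, frames=[1,4,3] (faults so far: 3)
  step 5: ref 3 -> HIT, frames=[1,4,3] (faults so far: 3)
  step 6: ref 4 -> HIT, frames=[1,4,3] (faults so far: 3)
  step 7: ref 1 -> HIT, frames=[1,4,3] (faults so far: 3)
  step 8: ref 5 -> FAULT, evict 3, frames=[1,4,5] (faults so far: 4)
  step 9: ref 4 -> HIT, frames=[1,4,5] (faults so far: 4)
  step 10: ref 3 -> FAULT, evict 1, frames=[3,4,5] (faults so far: 5)
  step 11: ref 3 -> HIT, frames=[3,4,5] (faults so far: 5)
  step 12: ref 4 -> HIT, frames=[3,4,5] (faults so far: 5)
  step 13: ref 4 -> HIT, frames=[3,4,5] (faults so far: 5)
  LRU total faults: 5
--- Optimal ---
  step 0: ref 1 -> FAULT, frames=[1,-,-] (faults so far: 1)
  step 1: ref 1 -> HIT, frames=[1,-,-] (faults so far: 1)
  step 2: ref 4 -> FAULT, frames=[1,4,-] (faults so far: 2)
  step 3: ref 1 -> HIT, frames=[1,4,-] (faults so far: 2)
  step 4: ref 3 -> FAULT, frames=[1,4,3] (faults so far: 3)
  step 5: ref 3 -> HIT, frames=[1,4,3] (faults so far: 3)
  step 6: ref 4 -> HIT, frames=[1,4,3] (faults so far: 3)
  step 7: ref 1 -> HIT, frames=[1,4,3] (faults so far: 3)
  step 8: ref 5 -> FAULT, evict 1, frames=[5,4,3] (faults so far: 4)
  step 9: ref 4 -> HIT, frames=[5,4,3] (faults so far: 4)
  step 10: ref 3 -> HIT, frames=[5,4,3] (faults so far: 4)
  step 11: ref 3 -> HIT, frames=[5,4,3] (faults so far: 4)
  step 12: ref 4 -> HIT, frames=[5,4,3] (faults so far: 4)
  step 13: ref 4 -> HIT, frames=[5,4,3] (faults so far: 4)
  Optimal total faults: 4

Answer: 4 5 4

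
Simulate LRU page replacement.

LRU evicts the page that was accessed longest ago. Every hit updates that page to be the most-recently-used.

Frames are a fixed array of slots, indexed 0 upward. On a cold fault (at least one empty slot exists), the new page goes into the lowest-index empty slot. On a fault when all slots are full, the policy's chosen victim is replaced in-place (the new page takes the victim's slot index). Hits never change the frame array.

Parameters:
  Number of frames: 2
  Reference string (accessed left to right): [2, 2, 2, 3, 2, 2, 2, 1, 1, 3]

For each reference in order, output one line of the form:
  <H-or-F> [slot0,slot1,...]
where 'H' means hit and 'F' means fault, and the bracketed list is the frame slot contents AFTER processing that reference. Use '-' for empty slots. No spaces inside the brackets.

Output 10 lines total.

F [2,-]
H [2,-]
H [2,-]
F [2,3]
H [2,3]
H [2,3]
H [2,3]
F [2,1]
H [2,1]
F [3,1]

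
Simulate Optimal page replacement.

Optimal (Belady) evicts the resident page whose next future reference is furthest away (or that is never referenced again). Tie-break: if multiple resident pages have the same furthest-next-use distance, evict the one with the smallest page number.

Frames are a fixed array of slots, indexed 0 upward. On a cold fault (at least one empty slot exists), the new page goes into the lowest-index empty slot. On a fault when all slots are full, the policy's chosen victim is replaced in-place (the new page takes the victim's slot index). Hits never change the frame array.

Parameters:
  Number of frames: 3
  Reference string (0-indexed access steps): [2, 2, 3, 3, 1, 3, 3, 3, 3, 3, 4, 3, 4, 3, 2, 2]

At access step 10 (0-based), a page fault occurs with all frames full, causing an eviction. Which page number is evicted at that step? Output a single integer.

Step 0: ref 2 -> FAULT, frames=[2,-,-]
Step 1: ref 2 -> HIT, frames=[2,-,-]
Step 2: ref 3 -> FAULT, frames=[2,3,-]
Step 3: ref 3 -> HIT, frames=[2,3,-]
Step 4: ref 1 -> FAULT, frames=[2,3,1]
Step 5: ref 3 -> HIT, frames=[2,3,1]
Step 6: ref 3 -> HIT, frames=[2,3,1]
Step 7: ref 3 -> HIT, frames=[2,3,1]
Step 8: ref 3 -> HIT, frames=[2,3,1]
Step 9: ref 3 -> HIT, frames=[2,3,1]
Step 10: ref 4 -> FAULT, evict 1, frames=[2,3,4]
At step 10: evicted page 1

Answer: 1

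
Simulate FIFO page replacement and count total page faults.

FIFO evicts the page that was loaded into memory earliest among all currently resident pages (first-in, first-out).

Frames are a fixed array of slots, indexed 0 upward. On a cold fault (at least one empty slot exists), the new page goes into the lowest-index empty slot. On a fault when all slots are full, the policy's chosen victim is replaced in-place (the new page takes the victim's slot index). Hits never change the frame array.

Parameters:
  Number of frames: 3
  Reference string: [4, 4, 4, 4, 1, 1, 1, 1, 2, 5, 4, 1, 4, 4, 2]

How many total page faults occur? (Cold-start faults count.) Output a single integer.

Step 0: ref 4 → FAULT, frames=[4,-,-]
Step 1: ref 4 → HIT, frames=[4,-,-]
Step 2: ref 4 → HIT, frames=[4,-,-]
Step 3: ref 4 → HIT, frames=[4,-,-]
Step 4: ref 1 → FAULT, frames=[4,1,-]
Step 5: ref 1 → HIT, frames=[4,1,-]
Step 6: ref 1 → HIT, frames=[4,1,-]
Step 7: ref 1 → HIT, frames=[4,1,-]
Step 8: ref 2 → FAULT, frames=[4,1,2]
Step 9: ref 5 → FAULT (evict 4), frames=[5,1,2]
Step 10: ref 4 → FAULT (evict 1), frames=[5,4,2]
Step 11: ref 1 → FAULT (evict 2), frames=[5,4,1]
Step 12: ref 4 → HIT, frames=[5,4,1]
Step 13: ref 4 → HIT, frames=[5,4,1]
Step 14: ref 2 → FAULT (evict 5), frames=[2,4,1]
Total faults: 7

Answer: 7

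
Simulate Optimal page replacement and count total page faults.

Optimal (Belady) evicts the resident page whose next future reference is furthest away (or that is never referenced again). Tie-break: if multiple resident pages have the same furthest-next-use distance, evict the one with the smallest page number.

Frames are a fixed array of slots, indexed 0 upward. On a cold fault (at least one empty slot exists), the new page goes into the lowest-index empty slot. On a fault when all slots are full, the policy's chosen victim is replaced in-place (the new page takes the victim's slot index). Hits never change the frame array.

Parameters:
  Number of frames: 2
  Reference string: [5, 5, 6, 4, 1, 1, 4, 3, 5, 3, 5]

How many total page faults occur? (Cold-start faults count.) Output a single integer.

Answer: 6

Derivation:
Step 0: ref 5 → FAULT, frames=[5,-]
Step 1: ref 5 → HIT, frames=[5,-]
Step 2: ref 6 → FAULT, frames=[5,6]
Step 3: ref 4 → FAULT (evict 6), frames=[5,4]
Step 4: ref 1 → FAULT (evict 5), frames=[1,4]
Step 5: ref 1 → HIT, frames=[1,4]
Step 6: ref 4 → HIT, frames=[1,4]
Step 7: ref 3 → FAULT (evict 1), frames=[3,4]
Step 8: ref 5 → FAULT (evict 4), frames=[3,5]
Step 9: ref 3 → HIT, frames=[3,5]
Step 10: ref 5 → HIT, frames=[3,5]
Total faults: 6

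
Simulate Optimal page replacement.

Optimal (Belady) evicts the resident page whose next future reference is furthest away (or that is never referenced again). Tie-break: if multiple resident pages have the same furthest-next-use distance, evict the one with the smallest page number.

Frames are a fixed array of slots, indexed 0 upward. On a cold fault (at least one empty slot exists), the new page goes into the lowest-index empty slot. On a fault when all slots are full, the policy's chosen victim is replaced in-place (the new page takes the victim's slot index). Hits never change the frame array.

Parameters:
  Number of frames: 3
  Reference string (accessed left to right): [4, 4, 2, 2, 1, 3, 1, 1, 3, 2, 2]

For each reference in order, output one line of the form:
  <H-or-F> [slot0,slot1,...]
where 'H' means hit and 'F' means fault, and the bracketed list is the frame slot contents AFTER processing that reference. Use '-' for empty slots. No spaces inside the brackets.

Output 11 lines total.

F [4,-,-]
H [4,-,-]
F [4,2,-]
H [4,2,-]
F [4,2,1]
F [3,2,1]
H [3,2,1]
H [3,2,1]
H [3,2,1]
H [3,2,1]
H [3,2,1]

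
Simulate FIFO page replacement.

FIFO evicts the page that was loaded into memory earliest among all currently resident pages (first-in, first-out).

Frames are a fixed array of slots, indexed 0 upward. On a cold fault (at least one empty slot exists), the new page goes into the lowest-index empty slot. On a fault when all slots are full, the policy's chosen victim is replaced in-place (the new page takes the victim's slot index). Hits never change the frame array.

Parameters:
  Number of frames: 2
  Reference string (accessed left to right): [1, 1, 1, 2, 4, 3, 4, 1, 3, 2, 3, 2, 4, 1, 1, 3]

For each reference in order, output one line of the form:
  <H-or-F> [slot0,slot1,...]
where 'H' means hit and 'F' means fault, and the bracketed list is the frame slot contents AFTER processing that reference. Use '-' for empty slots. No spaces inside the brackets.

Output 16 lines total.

F [1,-]
H [1,-]
H [1,-]
F [1,2]
F [4,2]
F [4,3]
H [4,3]
F [1,3]
H [1,3]
F [1,2]
F [3,2]
H [3,2]
F [3,4]
F [1,4]
H [1,4]
F [1,3]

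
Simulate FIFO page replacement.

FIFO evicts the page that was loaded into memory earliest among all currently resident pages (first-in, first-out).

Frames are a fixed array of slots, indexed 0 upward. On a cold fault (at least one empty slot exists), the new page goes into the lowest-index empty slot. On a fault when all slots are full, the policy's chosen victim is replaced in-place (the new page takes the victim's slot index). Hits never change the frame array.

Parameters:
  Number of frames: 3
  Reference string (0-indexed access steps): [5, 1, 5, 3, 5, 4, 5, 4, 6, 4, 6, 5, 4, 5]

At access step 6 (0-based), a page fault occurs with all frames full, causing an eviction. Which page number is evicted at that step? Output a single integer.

Answer: 1

Derivation:
Step 0: ref 5 -> FAULT, frames=[5,-,-]
Step 1: ref 1 -> FAULT, frames=[5,1,-]
Step 2: ref 5 -> HIT, frames=[5,1,-]
Step 3: ref 3 -> FAULT, frames=[5,1,3]
Step 4: ref 5 -> HIT, frames=[5,1,3]
Step 5: ref 4 -> FAULT, evict 5, frames=[4,1,3]
Step 6: ref 5 -> FAULT, evict 1, frames=[4,5,3]
At step 6: evicted page 1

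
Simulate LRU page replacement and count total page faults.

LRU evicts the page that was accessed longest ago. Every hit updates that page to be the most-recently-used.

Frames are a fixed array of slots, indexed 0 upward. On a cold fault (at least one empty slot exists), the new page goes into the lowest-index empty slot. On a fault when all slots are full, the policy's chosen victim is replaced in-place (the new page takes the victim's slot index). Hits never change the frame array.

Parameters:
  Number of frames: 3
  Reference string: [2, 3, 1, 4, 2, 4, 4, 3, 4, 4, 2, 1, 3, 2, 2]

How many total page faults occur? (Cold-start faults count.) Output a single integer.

Answer: 8

Derivation:
Step 0: ref 2 → FAULT, frames=[2,-,-]
Step 1: ref 3 → FAULT, frames=[2,3,-]
Step 2: ref 1 → FAULT, frames=[2,3,1]
Step 3: ref 4 → FAULT (evict 2), frames=[4,3,1]
Step 4: ref 2 → FAULT (evict 3), frames=[4,2,1]
Step 5: ref 4 → HIT, frames=[4,2,1]
Step 6: ref 4 → HIT, frames=[4,2,1]
Step 7: ref 3 → FAULT (evict 1), frames=[4,2,3]
Step 8: ref 4 → HIT, frames=[4,2,3]
Step 9: ref 4 → HIT, frames=[4,2,3]
Step 10: ref 2 → HIT, frames=[4,2,3]
Step 11: ref 1 → FAULT (evict 3), frames=[4,2,1]
Step 12: ref 3 → FAULT (evict 4), frames=[3,2,1]
Step 13: ref 2 → HIT, frames=[3,2,1]
Step 14: ref 2 → HIT, frames=[3,2,1]
Total faults: 8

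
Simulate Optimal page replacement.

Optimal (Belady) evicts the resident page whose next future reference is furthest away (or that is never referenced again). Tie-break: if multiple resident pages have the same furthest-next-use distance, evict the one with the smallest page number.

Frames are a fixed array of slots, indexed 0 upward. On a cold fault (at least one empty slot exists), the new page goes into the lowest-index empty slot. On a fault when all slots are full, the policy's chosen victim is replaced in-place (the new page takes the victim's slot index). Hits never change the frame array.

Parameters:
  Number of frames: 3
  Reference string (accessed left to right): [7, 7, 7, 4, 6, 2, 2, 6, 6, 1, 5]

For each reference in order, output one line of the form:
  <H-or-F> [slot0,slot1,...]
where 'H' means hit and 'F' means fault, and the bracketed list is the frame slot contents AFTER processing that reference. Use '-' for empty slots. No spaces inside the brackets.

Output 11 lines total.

F [7,-,-]
H [7,-,-]
H [7,-,-]
F [7,4,-]
F [7,4,6]
F [7,2,6]
H [7,2,6]
H [7,2,6]
H [7,2,6]
F [7,1,6]
F [7,5,6]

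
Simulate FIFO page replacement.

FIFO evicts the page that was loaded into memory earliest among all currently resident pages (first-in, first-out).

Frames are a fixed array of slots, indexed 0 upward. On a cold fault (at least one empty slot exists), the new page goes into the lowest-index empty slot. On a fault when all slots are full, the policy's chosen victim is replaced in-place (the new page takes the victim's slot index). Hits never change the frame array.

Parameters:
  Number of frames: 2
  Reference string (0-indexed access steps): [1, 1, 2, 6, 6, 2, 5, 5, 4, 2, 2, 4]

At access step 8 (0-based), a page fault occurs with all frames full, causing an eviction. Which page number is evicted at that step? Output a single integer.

Step 0: ref 1 -> FAULT, frames=[1,-]
Step 1: ref 1 -> HIT, frames=[1,-]
Step 2: ref 2 -> FAULT, frames=[1,2]
Step 3: ref 6 -> FAULT, evict 1, frames=[6,2]
Step 4: ref 6 -> HIT, frames=[6,2]
Step 5: ref 2 -> HIT, frames=[6,2]
Step 6: ref 5 -> FAULT, evict 2, frames=[6,5]
Step 7: ref 5 -> HIT, frames=[6,5]
Step 8: ref 4 -> FAULT, evict 6, frames=[4,5]
At step 8: evicted page 6

Answer: 6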